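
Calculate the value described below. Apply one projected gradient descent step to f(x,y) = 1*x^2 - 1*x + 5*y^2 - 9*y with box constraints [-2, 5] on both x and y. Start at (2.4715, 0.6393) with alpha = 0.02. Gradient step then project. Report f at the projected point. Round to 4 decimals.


Step 1: Compute gradient at (2.4715, 0.6393).
grad_x = 2*1*2.4715 - 1 = 3.943
grad_y = 2*5*0.6393 - 9 = -2.607
Step 2: Gradient step.
x_raw = 2.4715 - 0.02*3.943 = 2.3926
y_raw = 0.6393 - 0.02*-2.607 = 0.6914
Step 3: Project onto [-2, 5].
x_proj = clip(2.3926) = 2.3926
y_proj = clip(0.6914) = 0.6914
Step 4: Evaluate f.
f(2.3926, 0.6914) = -0.5004


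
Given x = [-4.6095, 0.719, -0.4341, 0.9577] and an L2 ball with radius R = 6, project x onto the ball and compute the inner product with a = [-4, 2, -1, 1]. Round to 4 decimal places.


Step 1: Compute ||x|| (intermediates to 6 decimals).
||x|| = sqrt((-4.6095)^2 + 0.719^2 + (-0.4341)^2 + 0.9577^2) = 4.782268
Step 2: Project.
Since ||x|| <= R, proj = x (no scaling needed).
proj(x) = [-4.6095, 0.719, -0.4341, 0.9577]
Step 3: Dot product.
a^T * proj(x) = -4*(-4.6095) + 2*0.719 - 1*(-0.4341) + 1*0.9577 = 21.2678


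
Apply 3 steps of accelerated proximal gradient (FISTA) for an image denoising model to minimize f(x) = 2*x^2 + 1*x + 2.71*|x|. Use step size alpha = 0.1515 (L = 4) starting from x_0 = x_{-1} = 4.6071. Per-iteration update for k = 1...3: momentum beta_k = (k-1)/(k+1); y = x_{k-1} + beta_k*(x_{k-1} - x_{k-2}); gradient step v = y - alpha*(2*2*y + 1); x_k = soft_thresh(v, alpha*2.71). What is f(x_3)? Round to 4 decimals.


FISTA on f(x) = 2*x^2 + 1*x + 2.71*|x|
L = 4, alpha = 0.1515
Iteration 1: beta = 0.0, y = 4.6071 + 0.0*(4.6071 - 4.6071) = 4.6071
  grad(y) = 19.4284, v = y - alpha*grad = 1.6637
  prox(v) = soft_thresh(1.6637, 0.4106) = 1.2531
Iteration 2: beta = 0.3333, y = 1.2531 + 0.3333*(1.2531 - 4.6071) = 0.1351
  grad(y) = 1.5406, v = y - alpha*grad = -0.0983
  prox(v) = soft_thresh(-0.0983, 0.4106) = 0.0
Iteration 3: beta = 0.5, y = 0.0 + 0.5*(0.0 - 1.2531) = -0.6266
  grad(y) = -1.5063, v = y - alpha*grad = -0.3984
  prox(v) = soft_thresh(-0.3984, 0.4106) = 0.0
f(x_3) = 2*0.0^2 + 1*0.0 + 2.71*|0.0| = 0.0


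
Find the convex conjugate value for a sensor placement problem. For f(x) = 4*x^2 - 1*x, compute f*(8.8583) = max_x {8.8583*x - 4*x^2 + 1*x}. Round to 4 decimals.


f*(y) = sup_x {y*x - a*x^2 - b*x} = sup_x {(y-b)*x - a*x^2}
FOC: (y - b) - 2a*x = 0 => x* = (y - b)/(2a)
x* = (8.8583 + 1)/(2*4) = 1.2323
f*(8.8583) = (y-b)^2/(4a) = (8.8583 + 1)^2/(4*4)
= 97.1861/16 = 6.0741


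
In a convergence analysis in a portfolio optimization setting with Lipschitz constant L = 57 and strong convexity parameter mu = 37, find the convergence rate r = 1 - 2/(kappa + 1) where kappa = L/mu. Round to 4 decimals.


Step 1: Compute the condition number.
kappa = L/mu = 57/37 = 1.5405
Step 2: Compute the convergence rate.
r = 1 - 2/(kappa + 1) = 1 - 2*mu/(L + mu) = (L - mu)/(L + mu) = 20/94 = 0.2128


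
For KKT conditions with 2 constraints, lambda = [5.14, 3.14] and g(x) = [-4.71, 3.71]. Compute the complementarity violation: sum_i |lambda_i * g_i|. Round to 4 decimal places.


KKT complementary slackness check:
lambda_1 * g_1 = 5.14 * -4.71 = -24.2094
lambda_2 * g_2 = 3.14 * 3.71 = 11.6494
Total violation = 24.2094 + 11.6494 = 35.8588


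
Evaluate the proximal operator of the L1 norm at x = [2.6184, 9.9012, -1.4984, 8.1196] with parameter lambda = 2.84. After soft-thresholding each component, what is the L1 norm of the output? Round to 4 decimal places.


Soft-thresholding with lambda = 2.84:
prox(2.6184) = sign(2.6184)*max(|2.6184| - 2.84, 0) = 0.0
prox(9.9012) = sign(9.9012)*max(|9.9012| - 2.84, 0) = 7.0612
prox(-1.4984) = sign(-1.4984)*max(|-1.4984| - 2.84, 0) = 0.0
prox(8.1196) = sign(8.1196)*max(|8.1196| - 2.84, 0) = 5.2796
prox(x) = [0.0, 7.0612, 0.0, 5.2796]
||prox(x)||_1 = 0.0 + 7.0612 + 0.0 + 5.2796 = 12.3408


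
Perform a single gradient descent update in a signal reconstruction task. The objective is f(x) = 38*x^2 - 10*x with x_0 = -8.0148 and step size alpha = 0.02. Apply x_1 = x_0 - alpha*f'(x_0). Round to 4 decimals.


We compute the gradient at x_0 and apply the update.
f'(x) = 76*x - 10
f'(-8.0148) = 76*-8.0148 - 10 = -619.1248
x_1 = -8.0148 - 0.02*-619.1248 = 4.3677


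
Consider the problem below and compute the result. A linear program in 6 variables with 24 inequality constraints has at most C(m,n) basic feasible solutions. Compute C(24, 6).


Each vertex corresponds to some choice of n active constraints out of m, so the number of vertices is at most C(m, n) = m! / (n!(m-n)!).
m = 24, n = 6
Numerator: 24 * 23 * 22 * 21 * 20 * 19
Denominator: 6! = 720
C(24, 6) = 134596


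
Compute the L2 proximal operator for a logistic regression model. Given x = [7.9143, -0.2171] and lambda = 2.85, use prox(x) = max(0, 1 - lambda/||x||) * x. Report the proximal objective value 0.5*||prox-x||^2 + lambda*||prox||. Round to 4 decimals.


Step 1: Compute ||x||.
||x|| = 7.9173
Step 2: Compute scaling factor.
scale = max(0, 1 - 2.85/7.9173) = 0.64
Step 3: prox(x) = [5.0654, -0.139]
||prox(x)|| = 5.0673
Step 4: Proximal objective.
0.5*||prox-x||^2 = 4.0613
lambda*||prox|| = 14.4418
Total = 18.503


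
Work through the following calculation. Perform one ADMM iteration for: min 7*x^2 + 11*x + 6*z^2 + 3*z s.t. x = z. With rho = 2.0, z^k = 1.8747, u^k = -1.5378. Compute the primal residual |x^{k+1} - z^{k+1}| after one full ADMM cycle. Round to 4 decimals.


ADMM iteration with rho = 2.0, z^k = 1.8747, u^k = -1.5378
Step 1: x-update.
Minimize 7*x^2 + 11*x + (2.0/2)*(x - 1.8747 - 1.5378)^2
FOC: (2*7 + 2.0)*x = -11 + 2.0*(1.8747 + 1.5378)
x^{k+1} = -0.2609
Step 2: z-update.
Minimize 6*z^2 + 3*z + (2.0/2)*(-0.2609 - z - 1.5378)^2
FOC: (2*6 + 2.0)*z = -3 + 2.0*(-0.2609 - 1.5378)
z^{k+1} = -0.4712
Step 3: u-update.
u^{k+1} = -1.5378 - 0.2609 + 0.4712 = -1.3275
Step 4: Primal residual = |-0.2609 + 0.4712| = 0.2103


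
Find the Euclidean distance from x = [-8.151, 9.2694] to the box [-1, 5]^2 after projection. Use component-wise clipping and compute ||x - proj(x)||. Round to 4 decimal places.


Project each component onto [-1, 5].
clip(-8.151) = -1.0, clip(9.2694) = 5.0
Projection = [-1.0, 5.0]
Squared diffs: [51.1368, 18.2278]
Distance = sqrt(69.3646) = 8.3285


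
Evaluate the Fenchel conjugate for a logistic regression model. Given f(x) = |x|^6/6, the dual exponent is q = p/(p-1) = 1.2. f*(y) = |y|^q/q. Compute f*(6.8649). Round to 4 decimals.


The conjugate exponent q satisfies 1/p + 1/q = 1.
p = 6, so q = 6/(6 - 1) = 1.2
|y|^q = 6.8649^1.2 = 10.0916
f*(6.8649) = 10.0916 / 1.2 = 8.4097


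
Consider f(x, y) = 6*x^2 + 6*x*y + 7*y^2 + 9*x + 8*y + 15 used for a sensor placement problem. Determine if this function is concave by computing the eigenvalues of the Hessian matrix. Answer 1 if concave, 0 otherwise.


The Hessian of f(x,y) = 6*x^2 + 6*x*y + 7*y^2 + 9*x + 8*y + 15 is:
H = [[12, 6], [6, 14]]
Trace = 12 + 14 = 26
Determinant = 12*14 - (6)^2 = 132
Discriminant = (26)^2 - 4*132 = 148.0
Eigenvalues: lambda_1 = 6.9172, lambda_2 = 19.0828
The function is not concave.

0


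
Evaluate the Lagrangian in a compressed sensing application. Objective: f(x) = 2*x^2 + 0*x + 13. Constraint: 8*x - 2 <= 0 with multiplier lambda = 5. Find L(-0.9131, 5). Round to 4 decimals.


Step 1: Evaluate f(x).
f(-0.9131) = 2*(-0.9131)^2 + 0*(-0.9131) + 13 = 14.6675
Step 2: Evaluate g(x).
g(-0.9131) = 8*-0.9131 - 2 = -9.3048
Step 3: Compute Lagrangian.
L = 14.6675 + 5*-9.3048 = -31.8565


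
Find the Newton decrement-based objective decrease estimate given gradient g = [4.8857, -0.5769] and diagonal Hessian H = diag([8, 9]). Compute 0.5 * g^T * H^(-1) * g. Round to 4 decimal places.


Step 1: H is diagonal, so H^(-1) * g = [0.6107, -0.0641].
Step 2: g^T H^(-1) g = sum_i g_i^2 / H_ii
  = (4.8857)^2/8 + (-0.5769)^2/9
  = 2.9838 + 0.037 = 3.0207
Step 3: Objective decrease = 0.5 * g^T H^(-1) g = 1.5104


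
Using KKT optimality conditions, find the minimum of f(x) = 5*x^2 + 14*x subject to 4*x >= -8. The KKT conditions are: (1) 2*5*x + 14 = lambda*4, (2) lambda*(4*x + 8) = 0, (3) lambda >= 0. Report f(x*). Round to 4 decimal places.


Step 1: Try lambda = 0 (constraint inactive).
Stationarity: 2*5*x + 14 = 0
x* = -14/(2*5) = -1.4
Check constraint: 4*-1.4 = -5.6 >= -8 -- satisfied.
Step 2: Compute optimal value.
f(x*) = 5*(-1.4)^2 + 14*(-1.4) = -9.8


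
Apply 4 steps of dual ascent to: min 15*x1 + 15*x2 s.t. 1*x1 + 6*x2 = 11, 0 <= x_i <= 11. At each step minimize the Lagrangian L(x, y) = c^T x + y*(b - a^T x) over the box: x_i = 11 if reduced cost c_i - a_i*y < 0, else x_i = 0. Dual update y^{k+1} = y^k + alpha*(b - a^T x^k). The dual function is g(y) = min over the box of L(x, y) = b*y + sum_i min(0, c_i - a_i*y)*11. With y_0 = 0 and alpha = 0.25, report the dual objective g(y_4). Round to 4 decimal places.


Dual ascent for LP: min 15*x1 + 15*x2, 1*x1 + 6*x2 = 11, 0 <= x_i <= 11
Step 1: y^k = 0.0, reduced costs: (15.0, 15.0)
  x^k = (0.0, 0.0), subgradient = b - a^T x = 11.0
  y^{k+1} = 0.0 + 0.25*11.0 = 2.75
Step 2: y^k = 2.75, reduced costs: (12.25, -1.5)
  x^k = (0.0, 11.0), subgradient = b - a^T x = -55.0
  y^{k+1} = 2.75 + 0.25*-55.0 = -11.0
Step 3: y^k = -11.0, reduced costs: (26.0, 81.0)
  x^k = (0.0, 0.0), subgradient = b - a^T x = 11.0
  y^{k+1} = -11.0 + 0.25*11.0 = -8.25
Step 4: y^k = -8.25, reduced costs: (23.25, 64.5)
  x^k = (0.0, 0.0), subgradient = b - a^T x = 11.0
  y^{k+1} = -8.25 + 0.25*11.0 = -5.5
Dual objective at y_4 = -5.5: reduced costs (20.5, 48.0), box minimizer x = (0.0, 0.0)
g(y_4) = b*y + (c1 - a1*y)*x1 + (c2 - a2*y)*x2 = 11*(-5.5) + 20.5*0.0 + 48.0*0.0 = -60.5 + 0.0 + 0.0 = -60.5


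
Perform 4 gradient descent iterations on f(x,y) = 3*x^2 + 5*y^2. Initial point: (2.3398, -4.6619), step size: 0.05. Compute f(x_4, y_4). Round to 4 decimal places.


Gradient descent on f(x,y) = 3*x^2 + 5*y^2.
Starting point: (2.3398, -4.6619), alpha = 0.05
Step 1: grad_x = 2*3*2.3398 = 14.0388, grad_y = 2*5*-4.6619 = -46.619
  x_1 = 2.3398 - 0.05*14.0388 = 1.6379
  y_1 = -4.6619 - 0.05*-46.619 = -2.331
Step 2: grad_x = 2*3*1.6379 = 9.8272, grad_y = 2*5*-2.331 = -23.3095
  x_2 = 1.6379 - 0.05*9.8272 = 1.1465
  y_2 = -2.331 - 0.05*-23.3095 = -1.1655
Step 3: grad_x = 2*3*1.1465 = 6.879, grad_y = 2*5*-1.1655 = -11.6548
  x_3 = 1.1465 - 0.05*6.879 = 0.8026
  y_3 = -1.1655 - 0.05*-11.6548 = -0.5827
Step 4: grad_x = 2*3*0.8026 = 4.8153, grad_y = 2*5*-0.5827 = -5.8274
  x_4 = 0.8026 - 0.05*4.8153 = 0.5618
  y_4 = -0.5827 - 0.05*-5.8274 = -0.2914
f(0.5618, -0.2914) = 3*0.5618^2 + 5*(-0.2914)^2 = 1.3713


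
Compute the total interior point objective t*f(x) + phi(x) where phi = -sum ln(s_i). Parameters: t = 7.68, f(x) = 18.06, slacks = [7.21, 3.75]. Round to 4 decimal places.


Step 1: Compute log-barrier.
ln values: [1.9755, 1.3218]
phi = -(1.9755 + 1.3218) = -3.2972
Step 2: Compute augmented objective.
t*f(x) = 7.68*18.06 = 138.7008
Total = 138.7008 - 3.2972 = 135.4036


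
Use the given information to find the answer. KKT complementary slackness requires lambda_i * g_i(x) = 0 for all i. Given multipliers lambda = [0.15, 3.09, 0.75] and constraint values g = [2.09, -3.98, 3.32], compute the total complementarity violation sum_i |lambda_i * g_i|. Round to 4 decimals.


KKT complementary slackness check:
lambda_1 * g_1 = 0.15 * 2.09 = 0.3135
lambda_2 * g_2 = 3.09 * -3.98 = -12.2982
lambda_3 * g_3 = 0.75 * 3.32 = 2.49
Total violation = 0.3135 + 12.2982 + 2.49 = 15.1017


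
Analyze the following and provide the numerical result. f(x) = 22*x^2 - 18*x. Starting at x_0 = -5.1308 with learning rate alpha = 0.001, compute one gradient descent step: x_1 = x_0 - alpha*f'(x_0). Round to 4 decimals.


We compute the gradient at x_0 and apply the update.
f'(x) = 44*x - 18
f'(-5.1308) = 44*-5.1308 - 18 = -243.7552
x_1 = -5.1308 - 0.001*-243.7552 = -4.887


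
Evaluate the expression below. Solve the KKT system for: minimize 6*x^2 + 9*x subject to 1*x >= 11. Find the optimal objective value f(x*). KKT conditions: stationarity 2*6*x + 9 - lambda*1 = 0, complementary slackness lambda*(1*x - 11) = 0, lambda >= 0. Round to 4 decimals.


Step 1: Try lambda = 0 (constraint inactive).
x_unc = -9/(2*6) = -0.75
Check: 1*-0.75 = -0.75 < 11 -- violated!
Step 2: Constraint must be active: 1*x = 11
x* = 11/1 = 11.0
lambda = (2*6*11.0 + 9)/1 = 141.0
Step 3: Compute optimal value.
f(x*) = 6*11.0^2 + 9*11.0 = 825.0


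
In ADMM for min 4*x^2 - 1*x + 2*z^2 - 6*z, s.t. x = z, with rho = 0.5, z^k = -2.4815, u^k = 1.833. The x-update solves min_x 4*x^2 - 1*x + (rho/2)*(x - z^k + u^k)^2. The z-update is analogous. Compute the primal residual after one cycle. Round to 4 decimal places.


ADMM iteration with rho = 0.5, z^k = -2.4815, u^k = 1.833
Step 1: x-update.
Minimize 4*x^2 - 1*x + (0.5/2)*(x + 2.4815 + 1.833)^2
FOC: (2*4 + 0.5)*x = 1 + 0.5*(-2.4815 - 1.833)
x^{k+1} = -0.1361
Step 2: z-update.
Minimize 2*z^2 - 6*z + (0.5/2)*(-0.1361 - z + 1.833)^2
FOC: (2*2 + 0.5)*z = 6 + 0.5*(-0.1361 + 1.833)
z^{k+1} = 1.5219
Step 3: u-update.
u^{k+1} = 1.833 - 0.1361 - 1.5219 = 0.175
Step 4: Primal residual = |-0.1361 - 1.5219| = 1.658


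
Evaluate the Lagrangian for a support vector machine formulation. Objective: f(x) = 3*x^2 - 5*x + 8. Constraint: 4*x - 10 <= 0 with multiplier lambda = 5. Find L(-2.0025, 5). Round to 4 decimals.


Step 1: Evaluate f(x).
f(-2.0025) = 3*(-2.0025)^2 - 5*(-2.0025) + 8 = 30.0425
Step 2: Evaluate g(x).
g(-2.0025) = 4*-2.0025 - 10 = -18.01
Step 3: Compute Lagrangian.
L = 30.0425 + 5*-18.01 = -60.0075


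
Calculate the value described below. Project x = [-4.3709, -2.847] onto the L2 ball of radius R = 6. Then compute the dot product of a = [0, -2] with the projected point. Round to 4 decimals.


Step 1: Compute ||x|| (intermediates to 6 decimals).
||x|| = sqrt((-4.3709)^2 + (-2.847)^2) = 5.216337
Step 2: Project.
Since ||x|| <= R, proj = x (no scaling needed).
proj(x) = [-4.3709, -2.847]
Step 3: Dot product.
a^T * proj(x) = 0*(-4.3709) - 2*(-2.847) = 5.694


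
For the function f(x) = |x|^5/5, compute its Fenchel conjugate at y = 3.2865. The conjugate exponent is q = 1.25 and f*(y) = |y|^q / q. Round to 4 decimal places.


The conjugate exponent q satisfies 1/p + 1/q = 1.
p = 5, so q = 5/(5 - 1) = 1.25
|y|^q = 3.2865^1.25 = 4.425
f*(3.2865) = 4.425 / 1.25 = 3.54


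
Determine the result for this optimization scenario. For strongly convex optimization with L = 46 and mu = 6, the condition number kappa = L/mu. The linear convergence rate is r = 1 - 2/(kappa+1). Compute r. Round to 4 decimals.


Step 1: Compute the condition number.
kappa = L/mu = 46/6 = 7.6667
Step 2: Compute the convergence rate.
r = 1 - 2/(kappa + 1) = 1 - 2*mu/(L + mu) = (L - mu)/(L + mu) = 40/52 = 0.7692


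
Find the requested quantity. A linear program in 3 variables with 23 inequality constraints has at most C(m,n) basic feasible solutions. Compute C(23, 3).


Each vertex corresponds to some choice of n active constraints out of m, so the number of vertices is at most C(m, n) = m! / (n!(m-n)!).
m = 23, n = 3
Numerator: 23 * 22 * 21
Denominator: 3! = 6
C(23, 3) = 1771


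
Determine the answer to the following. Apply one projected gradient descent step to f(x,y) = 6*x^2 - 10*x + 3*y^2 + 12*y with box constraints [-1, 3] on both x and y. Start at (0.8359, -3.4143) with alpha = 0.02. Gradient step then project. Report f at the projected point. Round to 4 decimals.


Step 1: Compute gradient at (0.8359, -3.4143).
grad_x = 2*6*0.8359 - 10 = 0.0308
grad_y = 2*3*-3.4143 + 12 = -8.4858
Step 2: Gradient step.
x_raw = 0.8359 - 0.02*0.0308 = 0.8353
y_raw = -3.4143 - 0.02*-8.4858 = -3.2446
Step 3: Project onto [-1, 3].
x_proj = clip(0.8353) = 0.8353
y_proj = clip(-3.2446) = -1.0
Step 4: Evaluate f.
f(0.8353, -1.0) = -13.1666


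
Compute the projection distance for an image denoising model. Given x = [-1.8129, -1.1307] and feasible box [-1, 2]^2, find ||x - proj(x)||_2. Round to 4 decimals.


Project each component onto [-1, 2].
clip(-1.8129) = -1.0, clip(-1.1307) = -1.0
Projection = [-1.0, -1.0]
Squared diffs: [0.6608, 0.0171]
Distance = sqrt(0.6779) = 0.8233


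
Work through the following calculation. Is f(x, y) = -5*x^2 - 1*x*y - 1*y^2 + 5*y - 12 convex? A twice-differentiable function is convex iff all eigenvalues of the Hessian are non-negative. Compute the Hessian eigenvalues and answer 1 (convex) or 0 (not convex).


The Hessian of f(x,y) = -5*x^2 - 1*x*y - 1*y^2 + 5*y - 12 is:
H = [[-10, -1], [-1, -2]]
Trace = -10 - 2 = -12
Determinant = -10*-2 - (-1)^2 = 19
Discriminant = (-12)^2 - 4*19 = 68.0
Eigenvalues: lambda_1 = -10.1231, lambda_2 = -1.8769
The function is not convex.

0


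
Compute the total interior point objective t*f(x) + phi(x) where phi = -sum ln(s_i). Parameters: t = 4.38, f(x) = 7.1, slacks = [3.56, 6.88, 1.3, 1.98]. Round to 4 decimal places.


Step 1: Compute log-barrier.
ln values: [1.2698, 1.9286, 0.2624, 0.6831]
phi = -(1.2698 + 1.9286 + 0.2624 + 0.6831) = -4.1438
Step 2: Compute augmented objective.
t*f(x) = 4.38*7.1 = 31.098
Total = 31.098 - 4.1438 = 26.9542


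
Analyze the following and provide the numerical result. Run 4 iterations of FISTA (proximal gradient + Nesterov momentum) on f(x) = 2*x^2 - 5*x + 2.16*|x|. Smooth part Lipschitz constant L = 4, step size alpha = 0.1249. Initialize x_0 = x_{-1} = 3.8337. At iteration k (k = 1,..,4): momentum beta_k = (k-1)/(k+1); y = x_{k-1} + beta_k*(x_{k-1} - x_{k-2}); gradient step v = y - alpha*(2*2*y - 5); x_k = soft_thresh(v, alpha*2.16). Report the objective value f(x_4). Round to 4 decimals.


FISTA on f(x) = 2*x^2 - 5*x + 2.16*|x|
L = 4, alpha = 0.1249
Iteration 1: beta = 0.0, y = 3.8337 + 0.0*(3.8337 - 3.8337) = 3.8337
  grad(y) = 10.3348, v = y - alpha*grad = 2.5429
  prox(v) = soft_thresh(2.5429, 0.2698) = 2.2731
Iteration 2: beta = 0.3333, y = 2.2731 + 0.3333*(2.2731 - 3.8337) = 1.7529
  grad(y) = 2.0116, v = y - alpha*grad = 1.5017
  prox(v) = soft_thresh(1.5017, 0.2698) = 1.2319
Iteration 3: beta = 0.5, y = 1.2319 + 0.5*(1.2319 - 2.2731) = 0.7113
  grad(y) = -2.155, v = y - alpha*grad = 0.9804
  prox(v) = soft_thresh(0.9804, 0.2698) = 0.7106
Iteration 4: beta = 0.6, y = 0.7106 + 0.6*(0.7106 - 1.2319) = 0.3979
  grad(y) = -3.4085, v = y - alpha*grad = 0.8236
  prox(v) = soft_thresh(0.8236, 0.2698) = 0.5538
f(x_4) = 2*0.5538^2 - 5*0.5538 + 2.16*|0.5538| = -0.9594


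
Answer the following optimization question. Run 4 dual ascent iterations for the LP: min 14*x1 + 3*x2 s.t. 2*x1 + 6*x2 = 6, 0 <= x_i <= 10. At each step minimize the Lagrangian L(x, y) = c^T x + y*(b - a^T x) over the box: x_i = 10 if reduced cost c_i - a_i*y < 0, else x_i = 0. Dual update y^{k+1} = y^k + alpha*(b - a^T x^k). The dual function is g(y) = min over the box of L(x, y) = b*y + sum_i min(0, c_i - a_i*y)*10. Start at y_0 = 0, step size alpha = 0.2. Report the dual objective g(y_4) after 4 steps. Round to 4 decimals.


Dual ascent for LP: min 14*x1 + 3*x2, 2*x1 + 6*x2 = 6, 0 <= x_i <= 10
Step 1: y^k = 0.0, reduced costs: (14.0, 3.0)
  x^k = (0.0, 0.0), subgradient = b - a^T x = 6.0
  y^{k+1} = 0.0 + 0.2*6.0 = 1.2
Step 2: y^k = 1.2, reduced costs: (11.6, -4.2)
  x^k = (0.0, 10.0), subgradient = b - a^T x = -54.0
  y^{k+1} = 1.2 + 0.2*-54.0 = -9.6
Step 3: y^k = -9.6, reduced costs: (33.2, 60.6)
  x^k = (0.0, 0.0), subgradient = b - a^T x = 6.0
  y^{k+1} = -9.6 + 0.2*6.0 = -8.4
Step 4: y^k = -8.4, reduced costs: (30.8, 53.4)
  x^k = (0.0, 0.0), subgradient = b - a^T x = 6.0
  y^{k+1} = -8.4 + 0.2*6.0 = -7.2
Dual objective at y_4 = -7.2: reduced costs (28.4, 46.2), box minimizer x = (0.0, 0.0)
g(y_4) = b*y + (c1 - a1*y)*x1 + (c2 - a2*y)*x2 = 6*(-7.2) + 28.4*0.0 + 46.2*0.0 = -43.2 + 0.0 + 0.0 = -43.2


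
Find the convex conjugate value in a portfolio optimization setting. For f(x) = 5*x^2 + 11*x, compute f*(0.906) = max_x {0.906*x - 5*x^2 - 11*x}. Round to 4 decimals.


f*(y) = sup_x {y*x - a*x^2 - b*x} = sup_x {(y-b)*x - a*x^2}
FOC: (y - b) - 2a*x = 0 => x* = (y - b)/(2a)
x* = (0.906 - 11)/(2*5) = -1.0094
f*(0.906) = (y-b)^2/(4a) = (0.906 - 11)^2/(4*5)
= 101.8888/20 = 5.0944


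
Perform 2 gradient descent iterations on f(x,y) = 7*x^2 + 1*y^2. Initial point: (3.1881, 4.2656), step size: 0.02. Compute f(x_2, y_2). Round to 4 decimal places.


Gradient descent on f(x,y) = 7*x^2 + 1*y^2.
Starting point: (3.1881, 4.2656), alpha = 0.02
Step 1: grad_x = 2*7*3.1881 = 44.6334, grad_y = 2*1*4.2656 = 8.5312
  x_1 = 3.1881 - 0.02*44.6334 = 2.2954
  y_1 = 4.2656 - 0.02*8.5312 = 4.095
Step 2: grad_x = 2*7*2.2954 = 32.136, grad_y = 2*1*4.095 = 8.19
  x_2 = 2.2954 - 0.02*32.136 = 1.6527
  y_2 = 4.095 - 0.02*8.19 = 3.9312
f(1.6527, 3.9312) = 7*1.6527^2 + 1*3.9312^2 = 34.5743


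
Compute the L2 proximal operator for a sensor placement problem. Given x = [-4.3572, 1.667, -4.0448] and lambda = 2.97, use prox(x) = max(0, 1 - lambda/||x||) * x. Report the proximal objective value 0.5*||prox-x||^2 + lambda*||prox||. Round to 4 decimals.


Step 1: Compute ||x||.
||x|| = 6.1745
Step 2: Compute scaling factor.
scale = max(0, 1 - 2.97/6.1745) = 0.519
Step 3: prox(x) = [-2.2613, 0.8652, -2.0992]
||prox(x)|| = 3.2045
Step 4: Proximal objective.
0.5*||prox-x||^2 = 4.4105
lambda*||prox|| = 9.5174
Total = 13.9278


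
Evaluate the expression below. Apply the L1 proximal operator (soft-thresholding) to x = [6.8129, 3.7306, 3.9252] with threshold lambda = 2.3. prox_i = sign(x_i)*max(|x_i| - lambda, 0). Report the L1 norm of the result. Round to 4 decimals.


Soft-thresholding with lambda = 2.3:
prox(6.8129) = sign(6.8129)*max(|6.8129| - 2.3, 0) = 4.5129
prox(3.7306) = sign(3.7306)*max(|3.7306| - 2.3, 0) = 1.4306
prox(3.9252) = sign(3.9252)*max(|3.9252| - 2.3, 0) = 1.6252
prox(x) = [4.5129, 1.4306, 1.6252]
||prox(x)||_1 = 4.5129 + 1.4306 + 1.6252 = 7.5687


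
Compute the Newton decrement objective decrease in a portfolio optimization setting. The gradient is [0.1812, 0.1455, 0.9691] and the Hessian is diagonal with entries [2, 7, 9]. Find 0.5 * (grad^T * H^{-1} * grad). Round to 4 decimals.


Step 1: H is diagonal, so H^(-1) * g = [0.0906, 0.0208, 0.1077].
Step 2: g^T H^(-1) g = sum_i g_i^2 / H_ii
  = (0.1812)^2/2 + (0.1455)^2/7 + (0.9691)^2/9
  = 0.0164 + 0.003 + 0.1044 = 0.1238
Step 3: Objective decrease = 0.5 * g^T H^(-1) g = 0.0619


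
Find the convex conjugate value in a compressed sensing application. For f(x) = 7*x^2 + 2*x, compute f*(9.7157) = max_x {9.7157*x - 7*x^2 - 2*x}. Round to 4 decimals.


f*(y) = sup_x {y*x - a*x^2 - b*x} = sup_x {(y-b)*x - a*x^2}
FOC: (y - b) - 2a*x = 0 => x* = (y - b)/(2a)
x* = (9.7157 - 2)/(2*7) = 0.5511
f*(9.7157) = (y-b)^2/(4a) = (9.7157 - 2)^2/(4*7)
= 59.532/28 = 2.1261


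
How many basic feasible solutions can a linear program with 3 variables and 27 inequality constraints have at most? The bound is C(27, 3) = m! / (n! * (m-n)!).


Each vertex corresponds to some choice of n active constraints out of m, so the number of vertices is at most C(m, n) = m! / (n!(m-n)!).
m = 27, n = 3
Numerator: 27 * 26 * 25
Denominator: 3! = 6
C(27, 3) = 2925


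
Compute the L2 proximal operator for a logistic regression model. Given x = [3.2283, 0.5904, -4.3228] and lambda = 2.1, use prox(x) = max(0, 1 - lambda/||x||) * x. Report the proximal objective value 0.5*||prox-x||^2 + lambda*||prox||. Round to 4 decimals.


Step 1: Compute ||x||.
||x|| = 5.4274
Step 2: Compute scaling factor.
scale = max(0, 1 - 2.1/5.4274) = 0.6131
Step 3: prox(x) = [1.9792, 0.362, -2.6502]
||prox(x)|| = 3.3274
Step 4: Proximal objective.
0.5*||prox-x||^2 = 2.205
lambda*||prox|| = 6.9875
Total = 9.1926


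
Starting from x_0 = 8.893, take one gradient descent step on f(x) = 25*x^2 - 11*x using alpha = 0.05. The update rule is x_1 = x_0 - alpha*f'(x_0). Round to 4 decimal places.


We compute the gradient at x_0 and apply the update.
f'(x) = 50*x - 11
f'(8.893) = 50*8.893 - 11 = 433.65
x_1 = 8.893 - 0.05*433.65 = -12.7895


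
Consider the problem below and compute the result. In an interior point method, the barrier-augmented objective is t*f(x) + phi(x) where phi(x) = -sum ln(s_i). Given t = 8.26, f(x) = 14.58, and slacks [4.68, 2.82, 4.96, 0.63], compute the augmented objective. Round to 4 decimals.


Step 1: Compute log-barrier.
ln values: [1.5433, 1.0367, 1.6014, -0.462]
phi = -(1.5433 + 1.0367 + 1.6014 - 0.462) = -3.7194
Step 2: Compute augmented objective.
t*f(x) = 8.26*14.58 = 120.4308
Total = 120.4308 - 3.7194 = 116.7114


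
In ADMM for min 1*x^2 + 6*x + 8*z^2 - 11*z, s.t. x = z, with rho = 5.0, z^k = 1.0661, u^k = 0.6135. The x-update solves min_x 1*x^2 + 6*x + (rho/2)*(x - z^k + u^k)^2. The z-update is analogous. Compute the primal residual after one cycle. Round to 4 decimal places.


ADMM iteration with rho = 5.0, z^k = 1.0661, u^k = 0.6135
Step 1: x-update.
Minimize 1*x^2 + 6*x + (5.0/2)*(x - 1.0661 + 0.6135)^2
FOC: (2*1 + 5.0)*x = -6 + 5.0*(1.0661 - 0.6135)
x^{k+1} = -0.5339
Step 2: z-update.
Minimize 8*z^2 - 11*z + (5.0/2)*(-0.5339 - z + 0.6135)^2
FOC: (2*8 + 5.0)*z = 11 + 5.0*(-0.5339 + 0.6135)
z^{k+1} = 0.5428
Step 3: u-update.
u^{k+1} = 0.6135 - 0.5339 - 0.5428 = -0.4631
Step 4: Primal residual = |-0.5339 - 0.5428| = 1.0766


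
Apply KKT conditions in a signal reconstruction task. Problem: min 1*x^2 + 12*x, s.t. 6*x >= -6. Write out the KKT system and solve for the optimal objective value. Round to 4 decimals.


Step 1: Try lambda = 0 (constraint inactive).
x_unc = -12/(2*1) = -6.0
Check: 6*-6.0 = -36.0 < -6 -- violated!
Step 2: Constraint must be active: 6*x = -6
x* = -6/6 = -1.0
lambda = (2*1*(-1.0) + 12)/6 = 1.6667
Step 3: Compute optimal value.
f(x*) = 1*(-1.0)^2 + 12*(-1.0) = -11.0


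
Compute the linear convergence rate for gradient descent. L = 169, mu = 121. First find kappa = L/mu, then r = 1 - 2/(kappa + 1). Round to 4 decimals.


Step 1: Compute the condition number.
kappa = L/mu = 169/121 = 1.3967
Step 2: Compute the convergence rate.
r = 1 - 2/(kappa + 1) = 1 - 2*mu/(L + mu) = (L - mu)/(L + mu) = 48/290 = 0.1655


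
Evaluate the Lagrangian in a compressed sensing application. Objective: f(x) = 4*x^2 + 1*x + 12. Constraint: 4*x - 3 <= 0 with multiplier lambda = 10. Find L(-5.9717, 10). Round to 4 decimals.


Step 1: Evaluate f(x).
f(-5.9717) = 4*(-5.9717)^2 + 1*(-5.9717) + 12 = 148.6731
Step 2: Evaluate g(x).
g(-5.9717) = 4*-5.9717 - 3 = -26.8868
Step 3: Compute Lagrangian.
L = 148.6731 + 10*-26.8868 = -120.1949


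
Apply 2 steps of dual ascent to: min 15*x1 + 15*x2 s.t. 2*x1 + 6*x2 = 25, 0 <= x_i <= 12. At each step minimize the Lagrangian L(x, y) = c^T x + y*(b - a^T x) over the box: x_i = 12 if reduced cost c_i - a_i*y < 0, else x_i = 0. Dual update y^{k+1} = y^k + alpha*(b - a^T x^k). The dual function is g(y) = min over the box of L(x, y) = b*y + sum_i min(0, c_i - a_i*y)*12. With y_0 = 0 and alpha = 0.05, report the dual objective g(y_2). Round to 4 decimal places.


Dual ascent for LP: min 15*x1 + 15*x2, 2*x1 + 6*x2 = 25, 0 <= x_i <= 12
Step 1: y^k = 0.0, reduced costs: (15.0, 15.0)
  x^k = (0.0, 0.0), subgradient = b - a^T x = 25.0
  y^{k+1} = 0.0 + 0.05*25.0 = 1.25
Step 2: y^k = 1.25, reduced costs: (12.5, 7.5)
  x^k = (0.0, 0.0), subgradient = b - a^T x = 25.0
  y^{k+1} = 1.25 + 0.05*25.0 = 2.5
Dual objective at y_2 = 2.5: reduced costs (10.0, 0.0), box minimizer x = (0.0, 0.0)
g(y_2) = b*y + (c1 - a1*y)*x1 + (c2 - a2*y)*x2 = 25*2.5 + 10.0*0.0 + 0.0*0.0 = 62.5 + 0.0 + 0.0 = 62.5


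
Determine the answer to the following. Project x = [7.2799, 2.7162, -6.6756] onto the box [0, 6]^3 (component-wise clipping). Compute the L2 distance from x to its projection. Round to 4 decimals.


Project each component onto [0, 6].
clip(7.2799) = 6.0, clip(2.7162) = 2.7162, clip(-6.6756) = 0.0
Projection = [6.0, 2.7162, 0.0]
Squared diffs: [1.6381, 0.0, 44.5636]
Distance = sqrt(46.2017) = 6.7972


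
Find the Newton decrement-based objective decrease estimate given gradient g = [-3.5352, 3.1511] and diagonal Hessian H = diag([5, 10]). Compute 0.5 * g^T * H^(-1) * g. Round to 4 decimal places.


Step 1: H is diagonal, so H^(-1) * g = [-0.707, 0.3151].
Step 2: g^T H^(-1) g = sum_i g_i^2 / H_ii
  = (-3.5352)^2/5 + (3.1511)^2/10
  = 2.4995 + 0.9929 = 3.4925
Step 3: Objective decrease = 0.5 * g^T H^(-1) g = 1.7462


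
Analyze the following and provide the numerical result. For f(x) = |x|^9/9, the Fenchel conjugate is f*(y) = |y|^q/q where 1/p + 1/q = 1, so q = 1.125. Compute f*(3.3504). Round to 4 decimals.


The conjugate exponent q satisfies 1/p + 1/q = 1.
p = 9, so q = 9/(9 - 1) = 1.125
|y|^q = 3.3504^1.125 = 3.897
f*(3.3504) = 3.897 / 1.125 = 3.464


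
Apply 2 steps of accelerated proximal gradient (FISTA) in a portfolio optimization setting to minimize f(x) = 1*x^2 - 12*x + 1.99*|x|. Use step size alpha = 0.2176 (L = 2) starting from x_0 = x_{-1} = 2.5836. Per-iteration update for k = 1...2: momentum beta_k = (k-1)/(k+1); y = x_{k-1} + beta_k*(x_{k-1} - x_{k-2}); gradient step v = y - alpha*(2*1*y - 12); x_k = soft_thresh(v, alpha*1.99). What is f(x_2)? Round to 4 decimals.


FISTA on f(x) = 1*x^2 - 12*x + 1.99*|x|
L = 2, alpha = 0.2176
Iteration 1: beta = 0.0, y = 2.5836 + 0.0*(2.5836 - 2.5836) = 2.5836
  grad(y) = -6.8328, v = y - alpha*grad = 4.0704
  prox(v) = soft_thresh(4.0704, 0.433) = 3.6374
Iteration 2: beta = 0.3333, y = 3.6374 + 0.3333*(3.6374 - 2.5836) = 3.9887
  grad(y) = -4.0227, v = y - alpha*grad = 4.864
  prox(v) = soft_thresh(4.864, 0.433) = 4.431
f(x_2) = 1*4.431^2 - 12*4.431 + 1.99*|4.431| = -24.7205


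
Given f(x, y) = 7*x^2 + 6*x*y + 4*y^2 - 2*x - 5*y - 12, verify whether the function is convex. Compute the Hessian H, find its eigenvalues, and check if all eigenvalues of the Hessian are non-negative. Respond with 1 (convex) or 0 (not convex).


The Hessian of f(x,y) = 7*x^2 + 6*x*y + 4*y^2 - 2*x - 5*y - 12 is:
H = [[14, 6], [6, 8]]
Trace = 14 + 8 = 22
Determinant = 14*8 - (6)^2 = 76
Discriminant = (22)^2 - 4*76 = 180.0
Eigenvalues: lambda_1 = 4.2918, lambda_2 = 17.7082
The function is convex.

1


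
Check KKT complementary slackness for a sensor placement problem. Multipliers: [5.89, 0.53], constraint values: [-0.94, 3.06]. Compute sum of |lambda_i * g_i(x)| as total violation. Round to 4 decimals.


KKT complementary slackness check:
lambda_1 * g_1 = 5.89 * -0.94 = -5.5366
lambda_2 * g_2 = 0.53 * 3.06 = 1.6218
Total violation = 5.5366 + 1.6218 = 7.1584


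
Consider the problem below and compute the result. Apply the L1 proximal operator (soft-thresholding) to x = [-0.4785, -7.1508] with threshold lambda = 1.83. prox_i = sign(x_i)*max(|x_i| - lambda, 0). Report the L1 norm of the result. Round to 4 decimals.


Soft-thresholding with lambda = 1.83:
prox(-0.4785) = sign(-0.4785)*max(|-0.4785| - 1.83, 0) = 0.0
prox(-7.1508) = sign(-7.1508)*max(|-7.1508| - 1.83, 0) = -5.3208
prox(x) = [0.0, -5.3208]
||prox(x)||_1 = 0.0 + 5.3208 = 5.3208


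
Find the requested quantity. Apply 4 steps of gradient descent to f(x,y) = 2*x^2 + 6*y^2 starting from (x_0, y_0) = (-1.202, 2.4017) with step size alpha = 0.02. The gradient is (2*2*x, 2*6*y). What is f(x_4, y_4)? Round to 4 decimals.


Gradient descent on f(x,y) = 2*x^2 + 6*y^2.
Starting point: (-1.202, 2.4017), alpha = 0.02
Step 1: grad_x = 2*2*-1.202 = -4.808, grad_y = 2*6*2.4017 = 28.8204
  x_1 = -1.202 - 0.02*-4.808 = -1.1058
  y_1 = 2.4017 - 0.02*28.8204 = 1.8253
Step 2: grad_x = 2*2*-1.1058 = -4.4234, grad_y = 2*6*1.8253 = 21.9035
  x_2 = -1.1058 - 0.02*-4.4234 = -1.0174
  y_2 = 1.8253 - 0.02*21.9035 = 1.3872
Step 3: grad_x = 2*2*-1.0174 = -4.0695, grad_y = 2*6*1.3872 = 16.6467
  x_3 = -1.0174 - 0.02*-4.0695 = -0.936
  y_3 = 1.3872 - 0.02*16.6467 = 1.0543
Step 4: grad_x = 2*2*-0.936 = -3.7439, grad_y = 2*6*1.0543 = 12.6515
  x_4 = -0.936 - 0.02*-3.7439 = -0.8611
  y_4 = 1.0543 - 0.02*12.6515 = 0.8013
f(-0.8611, 0.8013) = 2*(-0.8611)^2 + 6*0.8013^2 = 5.3351


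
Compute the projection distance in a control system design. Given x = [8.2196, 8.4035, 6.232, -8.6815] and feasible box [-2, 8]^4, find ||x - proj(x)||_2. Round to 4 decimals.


Project each component onto [-2, 8].
clip(8.2196) = 8.0, clip(8.4035) = 8.0, clip(6.232) = 6.232, clip(-8.6815) = -2.0
Projection = [8.0, 8.0, 6.232, -2.0]
Squared diffs: [0.0482, 0.1628, 0.0, 44.6424]
Distance = sqrt(44.8534) = 6.6973


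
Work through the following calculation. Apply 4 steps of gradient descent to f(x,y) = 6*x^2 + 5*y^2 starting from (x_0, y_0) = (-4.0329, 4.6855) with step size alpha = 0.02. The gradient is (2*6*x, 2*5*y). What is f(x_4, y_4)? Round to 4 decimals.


Gradient descent on f(x,y) = 6*x^2 + 5*y^2.
Starting point: (-4.0329, 4.6855), alpha = 0.02
Step 1: grad_x = 2*6*-4.0329 = -48.3948, grad_y = 2*5*4.6855 = 46.855
  x_1 = -4.0329 - 0.02*-48.3948 = -3.065
  y_1 = 4.6855 - 0.02*46.855 = 3.7484
Step 2: grad_x = 2*6*-3.065 = -36.78, grad_y = 2*5*3.7484 = 37.484
  x_2 = -3.065 - 0.02*-36.78 = -2.3294
  y_2 = 3.7484 - 0.02*37.484 = 2.9987
Step 3: grad_x = 2*6*-2.3294 = -27.9528, grad_y = 2*5*2.9987 = 29.9872
  x_3 = -2.3294 - 0.02*-27.9528 = -1.7703
  y_3 = 2.9987 - 0.02*29.9872 = 2.399
Step 4: grad_x = 2*6*-1.7703 = -21.2442, grad_y = 2*5*2.399 = 23.9898
  x_4 = -1.7703 - 0.02*-21.2442 = -1.3455
  y_4 = 2.399 - 0.02*23.9898 = 1.9192
f(-1.3455, 1.9192) = 6*(-1.3455)^2 + 5*1.9192^2 = 29.2779


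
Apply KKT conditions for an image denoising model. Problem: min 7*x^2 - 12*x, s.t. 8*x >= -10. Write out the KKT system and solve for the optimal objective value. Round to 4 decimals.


Step 1: Try lambda = 0 (constraint inactive).
Stationarity: 2*7*x - 12 = 0
x* = 12/(2*7) = 6/7 = 0.8571 (rounded; the exact value 6/7 is used below)
Check constraint: 8*0.8571 = 6.8568 >= -10 -- satisfied.
Step 2: Compute optimal value.
f(x*) = 7*(6/7)^2 - 12*(6/7) = -5.1429


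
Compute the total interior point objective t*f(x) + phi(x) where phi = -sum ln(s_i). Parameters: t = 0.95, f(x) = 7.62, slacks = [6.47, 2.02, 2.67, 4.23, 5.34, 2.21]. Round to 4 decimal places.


Step 1: Compute log-barrier.
ln values: [1.8672, 0.7031, 0.9821, 1.4422, 1.6752, 0.793]
phi = -(1.8672 + 0.7031 + 0.9821 + 1.4422 + 1.6752 + 0.793) = -7.4628
Step 2: Compute augmented objective.
t*f(x) = 0.95*7.62 = 7.239
Total = 7.239 - 7.4628 = -0.2238


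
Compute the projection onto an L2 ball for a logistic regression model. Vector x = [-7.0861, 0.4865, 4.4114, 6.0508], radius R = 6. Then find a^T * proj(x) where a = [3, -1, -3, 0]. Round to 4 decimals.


Step 1: Compute ||x|| (intermediates to 6 decimals).
||x|| = sqrt((-7.0861)^2 + 0.4865^2 + 4.4114^2 + 6.0508^2) = 10.320956
Step 2: Project.
Since ||x|| > R, scale = R/||x|| = 6/10.320956 = 0.581341, proj(x) = scale * x
proj(x) = [-4.11944, 0.282822, 2.564528, 3.517578]
Step 3: Dot product.
a^T * proj(x) = 3*(-4.11944) - 1*0.282822 - 3*2.564528 + 0*3.517578 = -20.3347


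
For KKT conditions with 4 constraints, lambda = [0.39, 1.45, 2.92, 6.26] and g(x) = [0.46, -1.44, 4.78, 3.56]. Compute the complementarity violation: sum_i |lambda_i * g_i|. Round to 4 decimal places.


KKT complementary slackness check:
lambda_1 * g_1 = 0.39 * 0.46 = 0.1794
lambda_2 * g_2 = 1.45 * -1.44 = -2.088
lambda_3 * g_3 = 2.92 * 4.78 = 13.9576
lambda_4 * g_4 = 6.26 * 3.56 = 22.2856
Total violation = 0.1794 + 2.088 + 13.9576 + 22.2856 = 38.5106


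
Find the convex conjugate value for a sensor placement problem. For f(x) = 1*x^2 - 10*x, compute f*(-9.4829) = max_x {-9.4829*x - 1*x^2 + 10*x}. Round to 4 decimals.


f*(y) = sup_x {y*x - a*x^2 - b*x} = sup_x {(y-b)*x - a*x^2}
FOC: (y - b) - 2a*x = 0 => x* = (y - b)/(2a)
x* = (-9.4829 + 10)/(2*1) = 0.2586
f*(-9.4829) = (y-b)^2/(4a) = (-9.4829 + 10)^2/(4*1)
= 0.2674/4 = 0.0668


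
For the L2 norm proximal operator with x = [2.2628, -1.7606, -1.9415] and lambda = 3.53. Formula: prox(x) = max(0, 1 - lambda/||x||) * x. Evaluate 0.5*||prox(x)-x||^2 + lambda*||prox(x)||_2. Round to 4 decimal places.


Step 1: Compute ||x||.
||x|| = 3.4626
Step 2: Compute scaling factor.
scale = max(0, 1 - 3.53/3.4626) = 0.0
Step 3: prox(x) = [0.0, -0.0, -0.0]
||prox(x)|| = 0.0
Step 4: Proximal objective.
0.5*||prox-x||^2 = 5.9947
lambda*||prox|| = 0.0
Total = 5.9947


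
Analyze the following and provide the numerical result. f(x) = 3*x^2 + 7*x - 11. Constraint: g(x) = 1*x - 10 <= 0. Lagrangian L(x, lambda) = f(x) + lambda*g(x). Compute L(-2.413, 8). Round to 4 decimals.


Step 1: Evaluate f(x).
f(-2.413) = 3*(-2.413)^2 + 7*(-2.413) - 11 = -10.4233
Step 2: Evaluate g(x).
g(-2.413) = 1*-2.413 - 10 = -12.413
Step 3: Compute Lagrangian.
L = -10.4233 + 8*-12.413 = -109.7273


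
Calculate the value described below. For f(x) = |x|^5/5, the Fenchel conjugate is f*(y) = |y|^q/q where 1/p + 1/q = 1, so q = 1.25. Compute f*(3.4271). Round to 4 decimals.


The conjugate exponent q satisfies 1/p + 1/q = 1.
p = 5, so q = 5/(5 - 1) = 1.25
|y|^q = 3.4271^1.25 = 4.6629
f*(3.4271) = 4.6629 / 1.25 = 3.7303


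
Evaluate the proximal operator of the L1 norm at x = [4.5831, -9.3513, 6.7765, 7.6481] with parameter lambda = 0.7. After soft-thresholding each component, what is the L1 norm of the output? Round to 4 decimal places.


Soft-thresholding with lambda = 0.7:
prox(4.5831) = sign(4.5831)*max(|4.5831| - 0.7, 0) = 3.8831
prox(-9.3513) = sign(-9.3513)*max(|-9.3513| - 0.7, 0) = -8.6513
prox(6.7765) = sign(6.7765)*max(|6.7765| - 0.7, 0) = 6.0765
prox(7.6481) = sign(7.6481)*max(|7.6481| - 0.7, 0) = 6.9481
prox(x) = [3.8831, -8.6513, 6.0765, 6.9481]
||prox(x)||_1 = 3.8831 + 8.6513 + 6.0765 + 6.9481 = 25.559


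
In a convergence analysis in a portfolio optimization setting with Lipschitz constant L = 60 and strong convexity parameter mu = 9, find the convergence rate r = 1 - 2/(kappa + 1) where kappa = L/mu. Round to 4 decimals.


Step 1: Compute the condition number.
kappa = L/mu = 60/9 = 6.6667
Step 2: Compute the convergence rate.
r = 1 - 2/(kappa + 1) = 1 - 2*mu/(L + mu) = (L - mu)/(L + mu) = 51/69 = 0.7391


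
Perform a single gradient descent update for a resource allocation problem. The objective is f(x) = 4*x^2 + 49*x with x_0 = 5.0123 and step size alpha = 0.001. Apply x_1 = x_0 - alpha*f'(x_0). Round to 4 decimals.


We compute the gradient at x_0 and apply the update.
f'(x) = 8*x + 49
f'(5.0123) = 8*5.0123 + 49 = 89.0984
x_1 = 5.0123 - 0.001*89.0984 = 4.9232


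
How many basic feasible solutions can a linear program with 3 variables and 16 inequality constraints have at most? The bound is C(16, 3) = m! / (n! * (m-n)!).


Each vertex corresponds to some choice of n active constraints out of m, so the number of vertices is at most C(m, n) = m! / (n!(m-n)!).
m = 16, n = 3
Numerator: 16 * 15 * 14
Denominator: 3! = 6
C(16, 3) = 560


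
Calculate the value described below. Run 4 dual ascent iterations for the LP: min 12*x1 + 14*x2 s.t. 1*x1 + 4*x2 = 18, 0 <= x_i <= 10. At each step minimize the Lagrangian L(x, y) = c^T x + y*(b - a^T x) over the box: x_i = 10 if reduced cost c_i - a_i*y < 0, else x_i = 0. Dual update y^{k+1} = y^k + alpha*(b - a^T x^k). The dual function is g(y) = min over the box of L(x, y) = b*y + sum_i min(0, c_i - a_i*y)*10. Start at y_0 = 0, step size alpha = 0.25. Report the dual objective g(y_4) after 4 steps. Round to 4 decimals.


Dual ascent for LP: min 12*x1 + 14*x2, 1*x1 + 4*x2 = 18, 0 <= x_i <= 10
Step 1: y^k = 0.0, reduced costs: (12.0, 14.0)
  x^k = (0.0, 0.0), subgradient = b - a^T x = 18.0
  y^{k+1} = 0.0 + 0.25*18.0 = 4.5
Step 2: y^k = 4.5, reduced costs: (7.5, -4.0)
  x^k = (0.0, 10.0), subgradient = b - a^T x = -22.0
  y^{k+1} = 4.5 + 0.25*-22.0 = -1.0
Step 3: y^k = -1.0, reduced costs: (13.0, 18.0)
  x^k = (0.0, 0.0), subgradient = b - a^T x = 18.0
  y^{k+1} = -1.0 + 0.25*18.0 = 3.5
Step 4: y^k = 3.5, reduced costs: (8.5, 0.0)
  x^k = (0.0, 0.0), subgradient = b - a^T x = 18.0
  y^{k+1} = 3.5 + 0.25*18.0 = 8.0
Dual objective at y_4 = 8.0: reduced costs (4.0, -18.0), box minimizer x = (0.0, 10.0)
g(y_4) = b*y + (c1 - a1*y)*x1 + (c2 - a2*y)*x2 = 18*8.0 + 4.0*0.0 + (-18.0)*10.0 = 144.0 + 0.0 - 180.0 = -36.0


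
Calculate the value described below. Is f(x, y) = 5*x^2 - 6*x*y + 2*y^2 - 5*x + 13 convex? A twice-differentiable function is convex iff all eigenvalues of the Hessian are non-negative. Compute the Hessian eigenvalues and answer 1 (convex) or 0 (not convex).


The Hessian of f(x,y) = 5*x^2 - 6*x*y + 2*y^2 - 5*x + 13 is:
H = [[10, -6], [-6, 4]]
Trace = 10 + 4 = 14
Determinant = 10*4 - (-6)^2 = 4
Discriminant = (14)^2 - 4*4 = 180.0
Eigenvalues: lambda_1 = 0.2918, lambda_2 = 13.7082
The function is convex.

1
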